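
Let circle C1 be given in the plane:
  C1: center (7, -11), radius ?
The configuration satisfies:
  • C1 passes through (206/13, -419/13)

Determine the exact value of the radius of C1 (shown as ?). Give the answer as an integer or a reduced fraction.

23

1. [C1∋P]  r_C1² − 529 = 0  ⇒  r_C1 = 23 (r>0 drops 1)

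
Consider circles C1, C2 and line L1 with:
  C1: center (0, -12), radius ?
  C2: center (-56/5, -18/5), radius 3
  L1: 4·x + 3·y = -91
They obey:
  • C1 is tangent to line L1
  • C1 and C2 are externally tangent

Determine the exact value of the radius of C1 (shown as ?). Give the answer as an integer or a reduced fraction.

11

1. [C1‖L1]  r_C1² − 121 = 0  ⇒  r_C1 = 11 (r>0 drops 1)
2. [ext C1·C2]  r_C1² + 6r_C1 − 187 = 0  ⇒  r_C1 = 11 (r>0 drops 1)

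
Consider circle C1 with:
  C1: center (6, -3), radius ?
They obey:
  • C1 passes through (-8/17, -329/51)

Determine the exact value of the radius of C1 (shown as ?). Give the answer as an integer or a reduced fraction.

22/3

1. [C1∋P]  r_C1² − 484/9 = 0  ⇒  r_C1 = 22/3 (r>0 drops 1)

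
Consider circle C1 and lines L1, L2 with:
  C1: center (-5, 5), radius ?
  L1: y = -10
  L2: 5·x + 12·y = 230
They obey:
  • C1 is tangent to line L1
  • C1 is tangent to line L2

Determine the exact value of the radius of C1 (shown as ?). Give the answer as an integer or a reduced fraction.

1. [C1‖L1]  r_C1² − 225 = 0  ⇒  r_C1 = 15 (r>0 drops 1)
2. [C1‖L2]  r_C1² − 225 = 0  ⇒  r_C1 = 15 (r>0 drops 1)

15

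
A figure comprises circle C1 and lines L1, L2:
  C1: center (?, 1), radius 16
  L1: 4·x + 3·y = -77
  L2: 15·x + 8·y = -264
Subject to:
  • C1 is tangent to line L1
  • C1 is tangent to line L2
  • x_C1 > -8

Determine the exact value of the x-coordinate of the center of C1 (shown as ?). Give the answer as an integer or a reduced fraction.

1. [C1‖L1]  x_C1² + 40x_C1 = 0  ⇒  x_C1 = -40 or 0
2. [C1‖L2]  x_C1² + (544/15)x_C1 = 0  ⇒  x_C1 = -544/15 or 0

0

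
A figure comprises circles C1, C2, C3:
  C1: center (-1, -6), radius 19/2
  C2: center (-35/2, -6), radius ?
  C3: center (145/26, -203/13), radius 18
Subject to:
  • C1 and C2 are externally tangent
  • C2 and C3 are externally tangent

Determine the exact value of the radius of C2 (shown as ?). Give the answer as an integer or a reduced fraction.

1. [ext C1·C2]  r_C2² + 19r_C2 − 182 = 0  ⇒  r_C2 = 7 (r>0 drops 1)
2. [ext C2·C3]  r_C2² + 36r_C2 − 301 = 0  ⇒  r_C2 = 7 (r>0 drops 1)

7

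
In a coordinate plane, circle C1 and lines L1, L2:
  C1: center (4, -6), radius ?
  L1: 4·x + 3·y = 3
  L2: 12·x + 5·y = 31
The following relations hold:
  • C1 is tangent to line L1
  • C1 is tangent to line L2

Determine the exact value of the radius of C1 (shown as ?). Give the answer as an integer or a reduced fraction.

1

1. [C1‖L1]  r_C1² − 1 = 0  ⇒  r_C1 = 1 (r>0 drops 1)
2. [C1‖L2]  r_C1² − 1 = 0  ⇒  r_C1 = 1 (r>0 drops 1)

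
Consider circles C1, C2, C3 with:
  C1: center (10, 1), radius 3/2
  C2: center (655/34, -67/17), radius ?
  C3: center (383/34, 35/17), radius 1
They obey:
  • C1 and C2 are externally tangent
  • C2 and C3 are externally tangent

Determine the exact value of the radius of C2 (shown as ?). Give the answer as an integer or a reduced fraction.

9

1. [ext C1·C2]  r_C2² + 3r_C2 − 108 = 0  ⇒  r_C2 = 9 (r>0 drops 1)
2. [ext C2·C3]  r_C2² + 2r_C2 − 99 = 0  ⇒  r_C2 = 9 (r>0 drops 1)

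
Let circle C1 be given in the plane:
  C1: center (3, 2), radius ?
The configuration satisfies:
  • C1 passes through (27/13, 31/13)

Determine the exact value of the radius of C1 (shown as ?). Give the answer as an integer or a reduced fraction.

1. [C1∋P]  r_C1² − 1 = 0  ⇒  r_C1 = 1 (r>0 drops 1)

1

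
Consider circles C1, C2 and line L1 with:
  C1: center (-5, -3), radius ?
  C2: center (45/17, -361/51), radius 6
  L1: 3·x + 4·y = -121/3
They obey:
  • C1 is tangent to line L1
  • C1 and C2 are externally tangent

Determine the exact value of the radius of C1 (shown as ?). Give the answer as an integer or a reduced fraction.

8/3

1. [C1‖L1]  r_C1² − 64/9 = 0  ⇒  r_C1 = 8/3 (r>0 drops 1)
2. [ext C1·C2]  r_C1² + 12r_C1 − 352/9 = 0  ⇒  r_C1 = 8/3 (r>0 drops 1)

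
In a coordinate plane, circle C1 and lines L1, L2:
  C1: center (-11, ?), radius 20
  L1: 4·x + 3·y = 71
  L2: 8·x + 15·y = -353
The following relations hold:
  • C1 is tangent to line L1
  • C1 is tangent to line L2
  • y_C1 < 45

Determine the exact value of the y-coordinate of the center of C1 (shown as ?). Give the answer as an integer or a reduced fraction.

1. [C1‖L1]  y_C1² − (230/3)y_C1 + 1075/3 = 0  ⇒  y_C1 = 5 or 215/3
2. [C1‖L2]  y_C1² + (106/3)y_C1 − 605/3 = 0  ⇒  y_C1 = -121/3 or 5

5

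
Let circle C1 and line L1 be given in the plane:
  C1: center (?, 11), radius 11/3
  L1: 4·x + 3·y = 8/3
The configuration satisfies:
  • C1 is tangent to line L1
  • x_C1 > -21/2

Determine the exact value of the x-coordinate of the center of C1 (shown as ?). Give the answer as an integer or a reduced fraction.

-3

1. [C1‖L1]  x_C1² + (91/6)x_C1 + 73/2 = 0  ⇒  x_C1 = -73/6 or -3
2. given x_C1 > -21/2: keep -3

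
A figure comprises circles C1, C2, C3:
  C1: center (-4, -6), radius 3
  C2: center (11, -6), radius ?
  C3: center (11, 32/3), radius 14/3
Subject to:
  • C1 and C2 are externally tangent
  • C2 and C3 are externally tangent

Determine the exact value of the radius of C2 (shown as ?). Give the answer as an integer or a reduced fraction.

12

1. [ext C1·C2]  r_C2² + 6r_C2 − 216 = 0  ⇒  r_C2 = 12 (r>0 drops 1)
2. [ext C2·C3]  r_C2² + (28/3)r_C2 − 256 = 0  ⇒  r_C2 = 12 (r>0 drops 1)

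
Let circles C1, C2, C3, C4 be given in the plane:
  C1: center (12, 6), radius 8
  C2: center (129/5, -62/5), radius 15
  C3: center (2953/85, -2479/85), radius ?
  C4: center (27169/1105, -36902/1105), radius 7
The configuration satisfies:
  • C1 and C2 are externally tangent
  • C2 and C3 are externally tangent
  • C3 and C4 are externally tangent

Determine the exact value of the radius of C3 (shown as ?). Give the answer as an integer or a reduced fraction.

1. [ext C2·C3]  r_C3² + 30r_C3 − 136 = 0  ⇒  r_C3 = 4 (r>0 drops 1)
2. [ext C3·C4]  r_C3² + 14r_C3 − 72 = 0  ⇒  r_C3 = 4 (r>0 drops 1)

4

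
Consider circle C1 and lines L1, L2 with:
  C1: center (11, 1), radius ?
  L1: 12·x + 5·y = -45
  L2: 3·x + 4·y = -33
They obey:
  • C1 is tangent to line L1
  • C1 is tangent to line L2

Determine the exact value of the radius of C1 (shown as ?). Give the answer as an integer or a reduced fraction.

14

1. [C1‖L1]  r_C1² − 196 = 0  ⇒  r_C1 = 14 (r>0 drops 1)
2. [C1‖L2]  r_C1² − 196 = 0  ⇒  r_C1 = 14 (r>0 drops 1)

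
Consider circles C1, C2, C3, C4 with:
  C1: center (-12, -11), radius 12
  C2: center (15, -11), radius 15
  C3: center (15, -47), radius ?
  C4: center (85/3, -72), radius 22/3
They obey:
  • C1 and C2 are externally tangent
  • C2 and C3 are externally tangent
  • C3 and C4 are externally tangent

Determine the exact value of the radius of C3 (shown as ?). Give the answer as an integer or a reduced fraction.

1. [ext C2·C3]  r_C3² + 30r_C3 − 1071 = 0  ⇒  r_C3 = 21 (r>0 drops 1)
2. [ext C3·C4]  r_C3² + (44/3)r_C3 − 749 = 0  ⇒  r_C3 = 21 (r>0 drops 1)

21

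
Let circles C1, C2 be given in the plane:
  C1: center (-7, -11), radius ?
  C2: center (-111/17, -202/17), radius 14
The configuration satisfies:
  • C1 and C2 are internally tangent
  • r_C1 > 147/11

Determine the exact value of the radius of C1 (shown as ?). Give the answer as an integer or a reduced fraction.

15

1. [int C1,C2]  r_C1² − 28r_C1 + 195 = 0  ⇒  r_C1 = 13 or 15
2. given r_C1 > 147/11: keep 15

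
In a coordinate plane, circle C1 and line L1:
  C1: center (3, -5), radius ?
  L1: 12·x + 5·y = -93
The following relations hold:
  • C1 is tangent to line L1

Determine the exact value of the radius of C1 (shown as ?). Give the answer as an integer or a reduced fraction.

8

1. [C1‖L1]  r_C1² − 64 = 0  ⇒  r_C1 = 8 (r>0 drops 1)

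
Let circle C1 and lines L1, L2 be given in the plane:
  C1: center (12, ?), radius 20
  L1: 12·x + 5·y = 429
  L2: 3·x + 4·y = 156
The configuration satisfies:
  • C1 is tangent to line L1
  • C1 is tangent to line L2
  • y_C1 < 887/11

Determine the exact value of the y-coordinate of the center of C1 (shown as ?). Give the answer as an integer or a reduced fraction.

5

1. [C1‖L1]  y_C1² − 114y_C1 + 545 = 0  ⇒  y_C1 = 5 or 109
2. [C1‖L2]  y_C1² − 60y_C1 + 275 = 0  ⇒  y_C1 = 5 or 55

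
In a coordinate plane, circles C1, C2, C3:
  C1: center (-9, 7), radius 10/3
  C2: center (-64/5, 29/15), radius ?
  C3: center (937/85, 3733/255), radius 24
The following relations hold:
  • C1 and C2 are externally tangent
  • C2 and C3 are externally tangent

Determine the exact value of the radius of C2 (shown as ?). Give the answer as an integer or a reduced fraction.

3

1. [ext C1·C2]  r_C2² + (20/3)r_C2 − 29 = 0  ⇒  r_C2 = 3 (r>0 drops 1)
2. [ext C2·C3]  r_C2² + 48r_C2 − 153 = 0  ⇒  r_C2 = 3 (r>0 drops 1)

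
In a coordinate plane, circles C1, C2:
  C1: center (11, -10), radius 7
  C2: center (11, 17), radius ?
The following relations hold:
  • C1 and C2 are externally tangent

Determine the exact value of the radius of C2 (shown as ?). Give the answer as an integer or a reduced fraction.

20

1. [ext C1·C2]  r_C2² + 14r_C2 − 680 = 0  ⇒  r_C2 = 20 (r>0 drops 1)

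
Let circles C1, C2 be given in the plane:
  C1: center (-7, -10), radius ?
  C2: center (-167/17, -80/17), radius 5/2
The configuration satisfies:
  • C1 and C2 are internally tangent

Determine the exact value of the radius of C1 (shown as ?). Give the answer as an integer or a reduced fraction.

17/2

1. [int C1,C2]  r_C1² − 5r_C1 − 119/4 = 0  ⇒  r_C1 = 17/2 (r>0 drops 1)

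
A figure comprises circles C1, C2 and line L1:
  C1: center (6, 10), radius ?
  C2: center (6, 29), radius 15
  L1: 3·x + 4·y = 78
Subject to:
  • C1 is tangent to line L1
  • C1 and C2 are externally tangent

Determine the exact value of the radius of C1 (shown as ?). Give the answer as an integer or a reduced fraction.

4

1. [C1‖L1]  r_C1² − 16 = 0  ⇒  r_C1 = 4 (r>0 drops 1)
2. [ext C1·C2]  r_C1² + 30r_C1 − 136 = 0  ⇒  r_C1 = 4 (r>0 drops 1)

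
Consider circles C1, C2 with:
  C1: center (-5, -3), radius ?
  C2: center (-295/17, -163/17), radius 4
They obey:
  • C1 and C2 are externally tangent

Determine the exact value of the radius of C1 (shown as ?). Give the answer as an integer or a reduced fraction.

1. [ext C1·C2]  r_C1² + 8r_C1 − 180 = 0  ⇒  r_C1 = 10 (r>0 drops 1)

10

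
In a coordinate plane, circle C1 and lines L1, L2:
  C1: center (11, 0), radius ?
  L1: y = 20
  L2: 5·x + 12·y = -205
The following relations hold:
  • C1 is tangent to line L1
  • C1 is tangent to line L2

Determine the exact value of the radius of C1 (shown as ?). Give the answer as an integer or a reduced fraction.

1. [C1‖L1]  r_C1² − 400 = 0  ⇒  r_C1 = 20 (r>0 drops 1)
2. [C1‖L2]  r_C1² − 400 = 0  ⇒  r_C1 = 20 (r>0 drops 1)

20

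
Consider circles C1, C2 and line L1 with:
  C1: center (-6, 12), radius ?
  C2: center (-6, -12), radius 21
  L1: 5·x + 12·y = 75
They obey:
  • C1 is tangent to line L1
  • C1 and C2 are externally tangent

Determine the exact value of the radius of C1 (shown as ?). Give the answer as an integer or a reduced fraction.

3

1. [C1‖L1]  r_C1² − 9 = 0  ⇒  r_C1 = 3 (r>0 drops 1)
2. [ext C1·C2]  r_C1² + 42r_C1 − 135 = 0  ⇒  r_C1 = 3 (r>0 drops 1)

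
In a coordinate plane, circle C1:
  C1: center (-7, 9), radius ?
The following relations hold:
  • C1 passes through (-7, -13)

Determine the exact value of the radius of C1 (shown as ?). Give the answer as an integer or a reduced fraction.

22

1. [C1∋P]  r_C1² − 484 = 0  ⇒  r_C1 = 22 (r>0 drops 1)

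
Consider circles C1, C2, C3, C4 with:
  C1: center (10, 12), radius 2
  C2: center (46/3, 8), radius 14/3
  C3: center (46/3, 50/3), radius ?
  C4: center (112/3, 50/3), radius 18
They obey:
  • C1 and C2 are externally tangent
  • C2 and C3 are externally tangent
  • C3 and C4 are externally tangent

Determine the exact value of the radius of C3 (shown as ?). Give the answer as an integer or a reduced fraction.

4

1. [ext C2·C3]  r_C3² + (28/3)r_C3 − 160/3 = 0  ⇒  r_C3 = 4 (r>0 drops 1)
2. [ext C3·C4]  r_C3² + 36r_C3 − 160 = 0  ⇒  r_C3 = 4 (r>0 drops 1)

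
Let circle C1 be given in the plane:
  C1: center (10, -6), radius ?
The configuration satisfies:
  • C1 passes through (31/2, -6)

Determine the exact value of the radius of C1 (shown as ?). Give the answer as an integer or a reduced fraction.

11/2

1. [C1∋P]  r_C1² − 121/4 = 0  ⇒  r_C1 = 11/2 (r>0 drops 1)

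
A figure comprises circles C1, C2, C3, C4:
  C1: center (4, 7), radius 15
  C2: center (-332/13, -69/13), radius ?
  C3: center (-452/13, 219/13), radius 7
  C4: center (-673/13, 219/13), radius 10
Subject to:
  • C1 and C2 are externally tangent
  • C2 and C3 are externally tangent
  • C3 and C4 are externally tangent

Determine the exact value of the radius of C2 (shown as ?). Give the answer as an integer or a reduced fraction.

1. [ext C1·C2]  r_C2² + 30r_C2 − 799 = 0  ⇒  r_C2 = 17 (r>0 drops 1)
2. [ext C2·C3]  r_C2² + 14r_C2 − 527 = 0  ⇒  r_C2 = 17 (r>0 drops 1)

17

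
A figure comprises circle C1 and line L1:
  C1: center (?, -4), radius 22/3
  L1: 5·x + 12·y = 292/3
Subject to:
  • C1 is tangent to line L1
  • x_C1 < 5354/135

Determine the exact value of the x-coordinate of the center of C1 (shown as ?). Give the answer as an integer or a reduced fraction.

1. [C1‖L1]  x_C1² − (872/15)x_C1 + 1444/3 = 0  ⇒  x_C1 = 10 or 722/15
2. given x_C1 < 5354/135: keep 10

10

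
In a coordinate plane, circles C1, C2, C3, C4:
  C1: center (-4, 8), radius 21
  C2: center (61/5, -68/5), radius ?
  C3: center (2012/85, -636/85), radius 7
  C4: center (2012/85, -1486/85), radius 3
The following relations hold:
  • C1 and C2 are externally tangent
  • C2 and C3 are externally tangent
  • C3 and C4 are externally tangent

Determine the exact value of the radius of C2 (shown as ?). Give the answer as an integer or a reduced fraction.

1. [ext C1·C2]  r_C2² + 42r_C2 − 288 = 0  ⇒  r_C2 = 6 (r>0 drops 1)
2. [ext C2·C3]  r_C2² + 14r_C2 − 120 = 0  ⇒  r_C2 = 6 (r>0 drops 1)

6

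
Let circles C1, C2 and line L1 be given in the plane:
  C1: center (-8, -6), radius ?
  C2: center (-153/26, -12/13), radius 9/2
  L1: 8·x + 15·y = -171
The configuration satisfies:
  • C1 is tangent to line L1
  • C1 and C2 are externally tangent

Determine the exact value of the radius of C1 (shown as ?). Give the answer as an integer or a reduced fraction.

1

1. [C1‖L1]  r_C1² − 1 = 0  ⇒  r_C1 = 1 (r>0 drops 1)
2. [ext C1·C2]  r_C1² + 9r_C1 − 10 = 0  ⇒  r_C1 = 1 (r>0 drops 1)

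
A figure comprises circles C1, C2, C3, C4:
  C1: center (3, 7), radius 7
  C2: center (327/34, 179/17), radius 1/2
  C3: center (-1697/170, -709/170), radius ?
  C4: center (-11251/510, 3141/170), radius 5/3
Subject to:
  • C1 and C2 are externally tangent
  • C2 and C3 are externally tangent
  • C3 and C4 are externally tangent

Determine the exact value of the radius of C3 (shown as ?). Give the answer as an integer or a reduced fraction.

24

1. [ext C2·C3]  r_C3² + 1r_C3 − 600 = 0  ⇒  r_C3 = 24 (r>0 drops 1)
2. [ext C3·C4]  r_C3² + (10/3)r_C3 − 656 = 0  ⇒  r_C3 = 24 (r>0 drops 1)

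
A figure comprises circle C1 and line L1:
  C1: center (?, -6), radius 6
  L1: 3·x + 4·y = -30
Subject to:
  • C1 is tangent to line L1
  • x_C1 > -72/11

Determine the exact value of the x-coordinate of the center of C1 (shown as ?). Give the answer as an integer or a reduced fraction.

1. [C1‖L1]  x_C1² + 4x_C1 − 96 = 0  ⇒  x_C1 = -12 or 8
2. given x_C1 > -72/11: keep 8

8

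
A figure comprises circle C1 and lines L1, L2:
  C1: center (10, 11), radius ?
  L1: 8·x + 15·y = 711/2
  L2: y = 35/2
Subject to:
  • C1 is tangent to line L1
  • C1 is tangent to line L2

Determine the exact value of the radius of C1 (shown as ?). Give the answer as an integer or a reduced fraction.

1. [C1‖L1]  r_C1² − 169/4 = 0  ⇒  r_C1 = 13/2 (r>0 drops 1)
2. [C1‖L2]  r_C1² − 169/4 = 0  ⇒  r_C1 = 13/2 (r>0 drops 1)

13/2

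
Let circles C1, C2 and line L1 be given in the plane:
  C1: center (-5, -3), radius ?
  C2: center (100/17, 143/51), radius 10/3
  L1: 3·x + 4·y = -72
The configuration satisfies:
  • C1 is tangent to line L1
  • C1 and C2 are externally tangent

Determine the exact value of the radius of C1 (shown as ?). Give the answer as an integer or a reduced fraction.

1. [C1‖L1]  r_C1² − 81 = 0  ⇒  r_C1 = 9 (r>0 drops 1)
2. [ext C1·C2]  r_C1² + (20/3)r_C1 − 141 = 0  ⇒  r_C1 = 9 (r>0 drops 1)

9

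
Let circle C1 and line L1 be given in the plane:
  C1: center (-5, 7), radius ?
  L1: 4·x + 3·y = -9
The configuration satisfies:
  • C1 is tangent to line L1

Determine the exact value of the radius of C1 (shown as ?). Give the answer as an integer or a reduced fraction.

1. [C1‖L1]  r_C1² − 4 = 0  ⇒  r_C1 = 2 (r>0 drops 1)

2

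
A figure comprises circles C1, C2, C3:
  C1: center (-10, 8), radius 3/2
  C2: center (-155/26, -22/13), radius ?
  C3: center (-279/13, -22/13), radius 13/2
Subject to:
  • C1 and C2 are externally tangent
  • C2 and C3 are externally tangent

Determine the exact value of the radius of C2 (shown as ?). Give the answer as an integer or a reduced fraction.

1. [ext C1·C2]  r_C2² + 3r_C2 − 108 = 0  ⇒  r_C2 = 9 (r>0 drops 1)
2. [ext C2·C3]  r_C2² + 13r_C2 − 198 = 0  ⇒  r_C2 = 9 (r>0 drops 1)

9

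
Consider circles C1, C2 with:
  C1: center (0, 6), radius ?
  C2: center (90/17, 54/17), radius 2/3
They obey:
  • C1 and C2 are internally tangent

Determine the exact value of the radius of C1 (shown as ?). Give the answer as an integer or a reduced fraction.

20/3

1. [int C1,C2]  r_C1² − (4/3)r_C1 − 320/9 = 0  ⇒  r_C1 = 20/3 (r>0 drops 1)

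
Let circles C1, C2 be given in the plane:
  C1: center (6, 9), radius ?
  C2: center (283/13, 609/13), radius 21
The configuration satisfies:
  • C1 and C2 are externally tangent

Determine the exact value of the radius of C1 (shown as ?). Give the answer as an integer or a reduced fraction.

1. [ext C1·C2]  r_C1² + 42r_C1 − 1240 = 0  ⇒  r_C1 = 20 (r>0 drops 1)

20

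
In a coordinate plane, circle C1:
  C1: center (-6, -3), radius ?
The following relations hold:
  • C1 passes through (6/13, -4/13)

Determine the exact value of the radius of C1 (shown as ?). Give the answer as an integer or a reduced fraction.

7

1. [C1∋P]  r_C1² − 49 = 0  ⇒  r_C1 = 7 (r>0 drops 1)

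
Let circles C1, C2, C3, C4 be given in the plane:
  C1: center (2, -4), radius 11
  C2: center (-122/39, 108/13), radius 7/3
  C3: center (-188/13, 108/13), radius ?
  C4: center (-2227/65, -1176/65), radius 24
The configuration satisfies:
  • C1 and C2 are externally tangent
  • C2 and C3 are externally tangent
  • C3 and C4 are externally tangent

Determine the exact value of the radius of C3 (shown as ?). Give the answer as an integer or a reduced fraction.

1. [ext C2·C3]  r_C3² + (14/3)r_C3 − 123 = 0  ⇒  r_C3 = 9 (r>0 drops 1)
2. [ext C3·C4]  r_C3² + 48r_C3 − 513 = 0  ⇒  r_C3 = 9 (r>0 drops 1)

9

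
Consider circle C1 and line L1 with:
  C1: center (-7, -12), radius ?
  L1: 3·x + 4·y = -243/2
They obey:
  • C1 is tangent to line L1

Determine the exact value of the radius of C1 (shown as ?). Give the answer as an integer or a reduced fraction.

21/2

1. [C1‖L1]  r_C1² − 441/4 = 0  ⇒  r_C1 = 21/2 (r>0 drops 1)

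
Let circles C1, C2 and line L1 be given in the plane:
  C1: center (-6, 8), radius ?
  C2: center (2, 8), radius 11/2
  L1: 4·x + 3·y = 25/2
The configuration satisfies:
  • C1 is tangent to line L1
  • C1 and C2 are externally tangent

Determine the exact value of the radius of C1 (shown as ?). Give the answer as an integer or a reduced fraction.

1. [C1‖L1]  r_C1² − 25/4 = 0  ⇒  r_C1 = 5/2 (r>0 drops 1)
2. [ext C1·C2]  r_C1² + 11r_C1 − 135/4 = 0  ⇒  r_C1 = 5/2 (r>0 drops 1)

5/2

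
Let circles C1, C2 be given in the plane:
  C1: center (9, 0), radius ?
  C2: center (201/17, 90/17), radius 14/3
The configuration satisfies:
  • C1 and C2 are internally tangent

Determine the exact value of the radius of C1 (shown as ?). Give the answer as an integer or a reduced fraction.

32/3

1. [int C1,C2]  r_C1² − (28/3)r_C1 − 128/9 = 0  ⇒  r_C1 = 32/3 (r>0 drops 1)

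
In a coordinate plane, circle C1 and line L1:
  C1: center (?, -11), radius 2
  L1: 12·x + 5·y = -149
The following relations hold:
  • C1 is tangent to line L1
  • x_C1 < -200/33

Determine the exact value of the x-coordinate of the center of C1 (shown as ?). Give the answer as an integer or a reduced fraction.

1. [C1‖L1]  x_C1² + (47/3)x_C1 + 170/3 = 0  ⇒  x_C1 = -10 or -17/3
2. given x_C1 < -200/33: keep -10

-10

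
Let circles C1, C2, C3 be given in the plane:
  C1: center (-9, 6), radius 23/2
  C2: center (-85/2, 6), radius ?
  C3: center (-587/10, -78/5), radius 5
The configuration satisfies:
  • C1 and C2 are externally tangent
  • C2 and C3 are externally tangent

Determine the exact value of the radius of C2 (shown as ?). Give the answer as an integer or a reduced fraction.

22

1. [ext C1·C2]  r_C2² + 23r_C2 − 990 = 0  ⇒  r_C2 = 22 (r>0 drops 1)
2. [ext C2·C3]  r_C2² + 10r_C2 − 704 = 0  ⇒  r_C2 = 22 (r>0 drops 1)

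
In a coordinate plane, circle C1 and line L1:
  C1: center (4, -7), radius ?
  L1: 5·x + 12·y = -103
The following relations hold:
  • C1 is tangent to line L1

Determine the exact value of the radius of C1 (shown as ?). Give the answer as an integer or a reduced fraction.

3

1. [C1‖L1]  r_C1² − 9 = 0  ⇒  r_C1 = 3 (r>0 drops 1)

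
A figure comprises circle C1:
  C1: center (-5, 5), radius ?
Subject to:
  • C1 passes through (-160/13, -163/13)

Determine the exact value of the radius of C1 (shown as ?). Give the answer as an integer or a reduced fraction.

1. [C1∋P]  r_C1² − 361 = 0  ⇒  r_C1 = 19 (r>0 drops 1)

19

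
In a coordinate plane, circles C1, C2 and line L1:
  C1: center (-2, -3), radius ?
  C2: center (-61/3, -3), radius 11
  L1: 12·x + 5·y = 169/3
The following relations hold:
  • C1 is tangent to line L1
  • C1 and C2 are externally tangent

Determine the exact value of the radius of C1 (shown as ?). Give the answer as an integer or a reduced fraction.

22/3

1. [C1‖L1]  r_C1² − 484/9 = 0  ⇒  r_C1 = 22/3 (r>0 drops 1)
2. [ext C1·C2]  r_C1² + 22r_C1 − 1936/9 = 0  ⇒  r_C1 = 22/3 (r>0 drops 1)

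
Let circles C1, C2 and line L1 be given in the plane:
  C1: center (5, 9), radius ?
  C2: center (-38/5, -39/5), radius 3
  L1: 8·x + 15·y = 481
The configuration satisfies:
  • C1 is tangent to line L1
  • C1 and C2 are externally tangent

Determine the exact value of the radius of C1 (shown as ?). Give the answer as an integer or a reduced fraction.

18

1. [C1‖L1]  r_C1² − 324 = 0  ⇒  r_C1 = 18 (r>0 drops 1)
2. [ext C1·C2]  r_C1² + 6r_C1 − 432 = 0  ⇒  r_C1 = 18 (r>0 drops 1)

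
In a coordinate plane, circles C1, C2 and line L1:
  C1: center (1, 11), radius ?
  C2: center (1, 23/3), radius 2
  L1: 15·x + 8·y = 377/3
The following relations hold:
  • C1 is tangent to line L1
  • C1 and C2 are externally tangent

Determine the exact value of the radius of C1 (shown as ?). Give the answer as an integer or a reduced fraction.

4/3

1. [C1‖L1]  r_C1² − 16/9 = 0  ⇒  r_C1 = 4/3 (r>0 drops 1)
2. [ext C1·C2]  r_C1² + 4r_C1 − 64/9 = 0  ⇒  r_C1 = 4/3 (r>0 drops 1)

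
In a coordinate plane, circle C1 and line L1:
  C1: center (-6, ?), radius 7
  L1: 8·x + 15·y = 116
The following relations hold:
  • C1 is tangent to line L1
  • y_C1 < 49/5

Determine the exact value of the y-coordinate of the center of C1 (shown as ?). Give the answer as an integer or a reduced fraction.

1. [C1‖L1]  y_C1² − (328/15)y_C1 + 283/5 = 0  ⇒  y_C1 = 3 or 283/15
2. given y_C1 < 49/5: keep 3

3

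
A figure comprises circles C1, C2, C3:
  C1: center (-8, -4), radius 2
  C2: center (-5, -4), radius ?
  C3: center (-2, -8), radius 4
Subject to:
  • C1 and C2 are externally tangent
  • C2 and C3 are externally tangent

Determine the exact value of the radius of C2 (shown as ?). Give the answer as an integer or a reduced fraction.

1

1. [ext C1·C2]  r_C2² + 4r_C2 − 5 = 0  ⇒  r_C2 = 1 (r>0 drops 1)
2. [ext C2·C3]  r_C2² + 8r_C2 − 9 = 0  ⇒  r_C2 = 1 (r>0 drops 1)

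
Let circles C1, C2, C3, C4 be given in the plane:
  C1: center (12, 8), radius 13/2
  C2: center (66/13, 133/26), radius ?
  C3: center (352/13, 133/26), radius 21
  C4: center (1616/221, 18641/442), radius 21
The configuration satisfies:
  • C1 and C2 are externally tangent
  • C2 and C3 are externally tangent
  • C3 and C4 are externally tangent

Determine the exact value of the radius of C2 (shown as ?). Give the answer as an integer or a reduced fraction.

1

1. [ext C1·C2]  r_C2² + 13r_C2 − 14 = 0  ⇒  r_C2 = 1 (r>0 drops 1)
2. [ext C2·C3]  r_C2² + 42r_C2 − 43 = 0  ⇒  r_C2 = 1 (r>0 drops 1)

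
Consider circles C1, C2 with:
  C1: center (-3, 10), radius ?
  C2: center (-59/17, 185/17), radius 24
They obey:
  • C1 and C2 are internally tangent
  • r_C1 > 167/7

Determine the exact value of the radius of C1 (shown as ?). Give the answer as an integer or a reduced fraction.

25

1. [int C1,C2]  r_C1² − 48r_C1 + 575 = 0  ⇒  r_C1 = 23 or 25
2. given r_C1 > 167/7: keep 25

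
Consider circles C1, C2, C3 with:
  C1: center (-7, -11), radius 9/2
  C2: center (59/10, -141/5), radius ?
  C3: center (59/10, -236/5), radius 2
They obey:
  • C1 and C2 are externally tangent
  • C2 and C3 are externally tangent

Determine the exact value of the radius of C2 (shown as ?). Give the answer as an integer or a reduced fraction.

1. [ext C1·C2]  r_C2² + 9r_C2 − 442 = 0  ⇒  r_C2 = 17 (r>0 drops 1)
2. [ext C2·C3]  r_C2² + 4r_C2 − 357 = 0  ⇒  r_C2 = 17 (r>0 drops 1)

17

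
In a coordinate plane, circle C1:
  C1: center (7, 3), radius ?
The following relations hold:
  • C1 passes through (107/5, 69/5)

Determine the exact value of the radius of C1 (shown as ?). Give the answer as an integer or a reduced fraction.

1. [C1∋P]  r_C1² − 324 = 0  ⇒  r_C1 = 18 (r>0 drops 1)

18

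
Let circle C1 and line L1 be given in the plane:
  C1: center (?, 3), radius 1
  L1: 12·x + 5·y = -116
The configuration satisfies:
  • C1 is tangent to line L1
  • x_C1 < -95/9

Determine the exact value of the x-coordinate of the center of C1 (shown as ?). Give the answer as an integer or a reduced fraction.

-12

1. [C1‖L1]  x_C1² + (131/6)x_C1 + 118 = 0  ⇒  x_C1 = -12 or -59/6
2. given x_C1 < -95/9: keep -12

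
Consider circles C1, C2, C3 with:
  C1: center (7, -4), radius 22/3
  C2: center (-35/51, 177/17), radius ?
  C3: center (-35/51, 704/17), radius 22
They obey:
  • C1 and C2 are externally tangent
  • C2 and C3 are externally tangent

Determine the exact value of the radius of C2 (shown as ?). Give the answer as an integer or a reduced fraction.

1. [ext C1·C2]  r_C2² + (44/3)r_C2 − 213 = 0  ⇒  r_C2 = 9 (r>0 drops 1)
2. [ext C2·C3]  r_C2² + 44r_C2 − 477 = 0  ⇒  r_C2 = 9 (r>0 drops 1)

9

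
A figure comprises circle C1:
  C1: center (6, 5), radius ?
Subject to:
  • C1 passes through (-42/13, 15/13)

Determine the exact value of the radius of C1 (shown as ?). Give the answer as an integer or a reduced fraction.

10

1. [C1∋P]  r_C1² − 100 = 0  ⇒  r_C1 = 10 (r>0 drops 1)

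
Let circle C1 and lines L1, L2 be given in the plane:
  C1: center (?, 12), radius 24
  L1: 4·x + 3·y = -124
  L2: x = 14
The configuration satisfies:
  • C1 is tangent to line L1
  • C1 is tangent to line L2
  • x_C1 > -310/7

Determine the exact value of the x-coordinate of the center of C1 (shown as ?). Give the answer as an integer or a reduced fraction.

1. [C1‖L1]  x_C1² + 80x_C1 + 700 = 0  ⇒  x_C1 = -70 or -10
2. [C1‖L2]  x_C1² − 28x_C1 − 380 = 0  ⇒  x_C1 = -10 or 38

-10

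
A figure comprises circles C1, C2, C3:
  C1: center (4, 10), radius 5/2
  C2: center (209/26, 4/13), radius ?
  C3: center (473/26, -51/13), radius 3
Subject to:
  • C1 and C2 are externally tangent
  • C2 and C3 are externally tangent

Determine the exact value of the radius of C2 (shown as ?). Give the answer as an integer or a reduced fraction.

1. [ext C1·C2]  r_C2² + 5r_C2 − 104 = 0  ⇒  r_C2 = 8 (r>0 drops 1)
2. [ext C2·C3]  r_C2² + 6r_C2 − 112 = 0  ⇒  r_C2 = 8 (r>0 drops 1)

8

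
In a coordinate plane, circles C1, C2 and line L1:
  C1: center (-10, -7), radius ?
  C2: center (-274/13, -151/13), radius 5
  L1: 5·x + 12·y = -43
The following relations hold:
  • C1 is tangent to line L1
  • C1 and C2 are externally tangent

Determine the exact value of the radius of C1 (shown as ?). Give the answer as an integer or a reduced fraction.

7

1. [C1‖L1]  r_C1² − 49 = 0  ⇒  r_C1 = 7 (r>0 drops 1)
2. [ext C1·C2]  r_C1² + 10r_C1 − 119 = 0  ⇒  r_C1 = 7 (r>0 drops 1)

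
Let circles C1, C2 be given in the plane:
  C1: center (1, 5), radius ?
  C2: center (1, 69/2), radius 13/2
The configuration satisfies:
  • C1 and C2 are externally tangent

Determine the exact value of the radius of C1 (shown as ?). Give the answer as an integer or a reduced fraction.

23

1. [ext C1·C2]  r_C1² + 13r_C1 − 828 = 0  ⇒  r_C1 = 23 (r>0 drops 1)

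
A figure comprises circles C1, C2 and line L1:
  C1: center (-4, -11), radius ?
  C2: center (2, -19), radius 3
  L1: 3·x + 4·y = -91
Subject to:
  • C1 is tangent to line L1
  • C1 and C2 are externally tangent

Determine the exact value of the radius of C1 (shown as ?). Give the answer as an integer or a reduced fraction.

7

1. [C1‖L1]  r_C1² − 49 = 0  ⇒  r_C1 = 7 (r>0 drops 1)
2. [ext C1·C2]  r_C1² + 6r_C1 − 91 = 0  ⇒  r_C1 = 7 (r>0 drops 1)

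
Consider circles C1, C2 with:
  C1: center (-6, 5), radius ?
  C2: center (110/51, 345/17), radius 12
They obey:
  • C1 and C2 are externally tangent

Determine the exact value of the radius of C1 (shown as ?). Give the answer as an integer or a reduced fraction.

16/3

1. [ext C1·C2]  r_C1² + 24r_C1 − 1408/9 = 0  ⇒  r_C1 = 16/3 (r>0 drops 1)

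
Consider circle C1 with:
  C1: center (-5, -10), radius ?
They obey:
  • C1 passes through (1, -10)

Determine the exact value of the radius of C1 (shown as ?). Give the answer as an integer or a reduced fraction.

6

1. [C1∋P]  r_C1² − 36 = 0  ⇒  r_C1 = 6 (r>0 drops 1)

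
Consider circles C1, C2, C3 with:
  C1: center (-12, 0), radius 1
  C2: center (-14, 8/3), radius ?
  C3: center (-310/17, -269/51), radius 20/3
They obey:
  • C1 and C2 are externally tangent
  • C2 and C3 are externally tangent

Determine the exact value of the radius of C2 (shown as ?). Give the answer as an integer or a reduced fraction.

1. [ext C1·C2]  r_C2² + 2r_C2 − 91/9 = 0  ⇒  r_C2 = 7/3 (r>0 drops 1)
2. [ext C2·C3]  r_C2² + (40/3)r_C2 − 329/9 = 0  ⇒  r_C2 = 7/3 (r>0 drops 1)

7/3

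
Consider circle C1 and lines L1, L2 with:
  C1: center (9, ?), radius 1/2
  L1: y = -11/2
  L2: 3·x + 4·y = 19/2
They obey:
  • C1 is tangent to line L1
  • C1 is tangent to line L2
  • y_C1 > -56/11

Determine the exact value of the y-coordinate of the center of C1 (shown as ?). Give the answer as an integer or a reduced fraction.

1. [C1‖L1]  y_C1² + 11y_C1 + 30 = 0  ⇒  y_C1 = -6 or -5
2. [C1‖L2]  y_C1² + (35/4)y_C1 + 75/4 = 0  ⇒  y_C1 = -5 or -15/4

-5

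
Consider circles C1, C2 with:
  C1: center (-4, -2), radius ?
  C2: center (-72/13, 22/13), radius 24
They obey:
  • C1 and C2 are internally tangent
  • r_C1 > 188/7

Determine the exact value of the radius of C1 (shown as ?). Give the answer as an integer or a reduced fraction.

28

1. [int C1,C2]  r_C1² − 48r_C1 + 560 = 0  ⇒  r_C1 = 20 or 28
2. given r_C1 > 188/7: keep 28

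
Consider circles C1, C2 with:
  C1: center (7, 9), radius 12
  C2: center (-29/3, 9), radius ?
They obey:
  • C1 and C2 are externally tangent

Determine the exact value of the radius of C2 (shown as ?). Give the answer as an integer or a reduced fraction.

14/3

1. [ext C1·C2]  r_C2² + 24r_C2 − 1204/9 = 0  ⇒  r_C2 = 14/3 (r>0 drops 1)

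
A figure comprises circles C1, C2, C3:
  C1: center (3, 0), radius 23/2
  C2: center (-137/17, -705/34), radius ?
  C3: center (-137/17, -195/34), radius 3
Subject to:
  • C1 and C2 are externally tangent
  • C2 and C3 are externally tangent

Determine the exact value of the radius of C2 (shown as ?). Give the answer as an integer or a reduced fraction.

1. [ext C1·C2]  r_C2² + 23r_C2 − 420 = 0  ⇒  r_C2 = 12 (r>0 drops 1)
2. [ext C2·C3]  r_C2² + 6r_C2 − 216 = 0  ⇒  r_C2 = 12 (r>0 drops 1)

12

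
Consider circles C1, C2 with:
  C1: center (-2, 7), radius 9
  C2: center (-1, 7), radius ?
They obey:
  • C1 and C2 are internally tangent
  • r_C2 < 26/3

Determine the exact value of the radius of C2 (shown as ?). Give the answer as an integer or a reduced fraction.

8

1. [int C1,C2]  r_C2² − 18r_C2 + 80 = 0  ⇒  r_C2 = 8 or 10
2. given r_C2 < 26/3: keep 8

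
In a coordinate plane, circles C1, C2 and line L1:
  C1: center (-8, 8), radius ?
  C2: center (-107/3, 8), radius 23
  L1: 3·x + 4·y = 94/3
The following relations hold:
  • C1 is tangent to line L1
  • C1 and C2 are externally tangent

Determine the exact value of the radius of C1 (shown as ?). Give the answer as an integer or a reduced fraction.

1. [C1‖L1]  r_C1² − 196/9 = 0  ⇒  r_C1 = 14/3 (r>0 drops 1)
2. [ext C1·C2]  r_C1² + 46r_C1 − 2128/9 = 0  ⇒  r_C1 = 14/3 (r>0 drops 1)

14/3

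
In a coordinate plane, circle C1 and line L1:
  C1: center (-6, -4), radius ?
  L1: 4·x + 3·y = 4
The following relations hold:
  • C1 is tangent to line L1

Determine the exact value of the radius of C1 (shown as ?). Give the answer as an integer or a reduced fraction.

1. [C1‖L1]  r_C1² − 64 = 0  ⇒  r_C1 = 8 (r>0 drops 1)

8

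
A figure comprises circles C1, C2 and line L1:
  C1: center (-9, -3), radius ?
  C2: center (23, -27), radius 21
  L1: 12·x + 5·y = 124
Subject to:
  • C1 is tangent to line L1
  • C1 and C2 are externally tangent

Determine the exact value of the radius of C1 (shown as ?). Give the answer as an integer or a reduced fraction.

19

1. [C1‖L1]  r_C1² − 361 = 0  ⇒  r_C1 = 19 (r>0 drops 1)
2. [ext C1·C2]  r_C1² + 42r_C1 − 1159 = 0  ⇒  r_C1 = 19 (r>0 drops 1)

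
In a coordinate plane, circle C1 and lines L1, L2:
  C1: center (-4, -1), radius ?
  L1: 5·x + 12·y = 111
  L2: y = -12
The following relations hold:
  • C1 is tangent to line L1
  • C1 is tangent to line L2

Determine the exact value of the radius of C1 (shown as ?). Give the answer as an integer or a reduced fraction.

11

1. [C1‖L1]  r_C1² − 121 = 0  ⇒  r_C1 = 11 (r>0 drops 1)
2. [C1‖L2]  r_C1² − 121 = 0  ⇒  r_C1 = 11 (r>0 drops 1)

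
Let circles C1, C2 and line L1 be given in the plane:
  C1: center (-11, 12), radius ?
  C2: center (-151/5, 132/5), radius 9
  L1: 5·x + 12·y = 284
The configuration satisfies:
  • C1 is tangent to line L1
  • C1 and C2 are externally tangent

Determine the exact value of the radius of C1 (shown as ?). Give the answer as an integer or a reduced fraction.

15

1. [C1‖L1]  r_C1² − 225 = 0  ⇒  r_C1 = 15 (r>0 drops 1)
2. [ext C1·C2]  r_C1² + 18r_C1 − 495 = 0  ⇒  r_C1 = 15 (r>0 drops 1)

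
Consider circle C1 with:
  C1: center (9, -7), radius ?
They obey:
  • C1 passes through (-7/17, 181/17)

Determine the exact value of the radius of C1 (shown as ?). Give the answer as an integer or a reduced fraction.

1. [C1∋P]  r_C1² − 400 = 0  ⇒  r_C1 = 20 (r>0 drops 1)

20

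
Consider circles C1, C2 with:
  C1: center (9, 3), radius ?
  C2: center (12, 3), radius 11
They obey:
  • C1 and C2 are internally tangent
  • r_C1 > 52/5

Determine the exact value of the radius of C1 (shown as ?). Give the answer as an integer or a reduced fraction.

1. [int C1,C2]  r_C1² − 22r_C1 + 112 = 0  ⇒  r_C1 = 8 or 14
2. given r_C1 > 52/5: keep 14

14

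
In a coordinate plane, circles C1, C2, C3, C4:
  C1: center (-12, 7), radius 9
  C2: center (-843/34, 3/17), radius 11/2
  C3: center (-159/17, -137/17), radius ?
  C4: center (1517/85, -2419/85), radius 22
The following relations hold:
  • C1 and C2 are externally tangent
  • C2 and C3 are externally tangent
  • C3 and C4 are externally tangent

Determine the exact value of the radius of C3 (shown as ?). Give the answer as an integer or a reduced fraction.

1. [ext C2·C3]  r_C3² + 11r_C3 − 276 = 0  ⇒  r_C3 = 12 (r>0 drops 1)
2. [ext C3·C4]  r_C3² + 44r_C3 − 672 = 0  ⇒  r_C3 = 12 (r>0 drops 1)

12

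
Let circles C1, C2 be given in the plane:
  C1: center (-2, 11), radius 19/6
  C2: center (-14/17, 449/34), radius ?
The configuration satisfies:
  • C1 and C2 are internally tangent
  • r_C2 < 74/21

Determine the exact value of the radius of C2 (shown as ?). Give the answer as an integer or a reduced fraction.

2/3

1. [int C1,C2]  r_C2² − (19/3)r_C2 + 34/9 = 0  ⇒  r_C2 = 2/3 or 17/3
2. given r_C2 < 74/21: keep 2/3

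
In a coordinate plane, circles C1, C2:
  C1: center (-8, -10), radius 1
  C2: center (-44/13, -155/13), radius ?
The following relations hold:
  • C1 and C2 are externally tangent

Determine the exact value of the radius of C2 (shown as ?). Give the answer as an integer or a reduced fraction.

1. [ext C1·C2]  r_C2² + 2r_C2 − 24 = 0  ⇒  r_C2 = 4 (r>0 drops 1)

4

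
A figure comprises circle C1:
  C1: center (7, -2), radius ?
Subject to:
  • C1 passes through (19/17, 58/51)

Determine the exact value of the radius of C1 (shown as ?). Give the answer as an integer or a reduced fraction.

20/3

1. [C1∋P]  r_C1² − 400/9 = 0  ⇒  r_C1 = 20/3 (r>0 drops 1)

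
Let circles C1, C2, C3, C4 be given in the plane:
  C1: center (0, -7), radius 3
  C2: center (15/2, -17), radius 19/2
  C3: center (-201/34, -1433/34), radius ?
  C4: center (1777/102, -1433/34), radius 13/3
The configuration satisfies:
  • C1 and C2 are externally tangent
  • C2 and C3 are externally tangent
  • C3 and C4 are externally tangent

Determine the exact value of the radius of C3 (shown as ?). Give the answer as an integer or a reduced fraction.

1. [ext C2·C3]  r_C3² + 19r_C3 − 722 = 0  ⇒  r_C3 = 19 (r>0 drops 1)
2. [ext C3·C4]  r_C3² + (26/3)r_C3 − 1577/3 = 0  ⇒  r_C3 = 19 (r>0 drops 1)

19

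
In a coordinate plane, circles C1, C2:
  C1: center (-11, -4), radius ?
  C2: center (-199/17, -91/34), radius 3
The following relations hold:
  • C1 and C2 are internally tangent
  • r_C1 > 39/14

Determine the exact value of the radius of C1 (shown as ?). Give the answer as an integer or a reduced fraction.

9/2

1. [int C1,C2]  r_C1² − 6r_C1 + 27/4 = 0  ⇒  r_C1 = 3/2 or 9/2
2. given r_C1 > 39/14: keep 9/2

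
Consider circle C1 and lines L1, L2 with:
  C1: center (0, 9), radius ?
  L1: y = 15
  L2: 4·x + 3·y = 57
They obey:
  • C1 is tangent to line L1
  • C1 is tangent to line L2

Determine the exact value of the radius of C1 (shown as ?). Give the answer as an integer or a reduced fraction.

1. [C1‖L1]  r_C1² − 36 = 0  ⇒  r_C1 = 6 (r>0 drops 1)
2. [C1‖L2]  r_C1² − 36 = 0  ⇒  r_C1 = 6 (r>0 drops 1)

6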